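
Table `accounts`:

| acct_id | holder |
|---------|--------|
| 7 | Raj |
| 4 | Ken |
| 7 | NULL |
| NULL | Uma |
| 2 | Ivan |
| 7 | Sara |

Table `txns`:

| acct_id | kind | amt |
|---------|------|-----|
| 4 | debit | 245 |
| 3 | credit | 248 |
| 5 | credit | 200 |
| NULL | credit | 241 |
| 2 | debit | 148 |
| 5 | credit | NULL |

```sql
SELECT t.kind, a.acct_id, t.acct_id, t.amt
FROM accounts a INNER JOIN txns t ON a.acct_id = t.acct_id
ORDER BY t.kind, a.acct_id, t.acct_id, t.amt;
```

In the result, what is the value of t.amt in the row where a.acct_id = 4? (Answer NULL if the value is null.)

INNER JOIN keeps only pairs where the ON condition holds.
Matching on a.acct_id = t.acct_id. A NULL in a compared column never satisfies the condition.
- a (acct_id=7) has no partner → excluded.
- a (acct_id=4) pairs with 1 row(s) of t.
- a (acct_id=7) has no partner → excluded.
- a (acct_id=NULL) has no partner → excluded.
- a (acct_id=2) pairs with 1 row(s) of t.
- a (acct_id=7) has no partner → excluded.

245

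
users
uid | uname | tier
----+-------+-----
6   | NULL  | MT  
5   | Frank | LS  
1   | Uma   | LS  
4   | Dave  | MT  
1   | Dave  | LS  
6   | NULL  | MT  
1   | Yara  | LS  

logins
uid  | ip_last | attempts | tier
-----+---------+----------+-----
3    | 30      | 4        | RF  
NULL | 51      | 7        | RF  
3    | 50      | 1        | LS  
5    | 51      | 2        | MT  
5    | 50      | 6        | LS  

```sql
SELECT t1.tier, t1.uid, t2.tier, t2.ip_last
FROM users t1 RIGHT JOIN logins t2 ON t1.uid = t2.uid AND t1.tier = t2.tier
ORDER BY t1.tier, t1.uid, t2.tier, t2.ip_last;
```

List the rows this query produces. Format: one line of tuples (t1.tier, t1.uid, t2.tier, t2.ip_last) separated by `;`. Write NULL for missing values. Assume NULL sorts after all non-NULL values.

RIGHT JOIN keeps every row from `logins`; unmatched rows get NULL for `users`'s columns.
Matching on t1.uid = t2.uid AND t1.tier = t2.tier. A NULL in a compared column never satisfies the condition.
- t1 row (uid=6, tier=MT): no match.
- t1 row (uid=5, tier=LS): matches 1 t2 row(s) → 1 output row(s).
- t1 row (uid=1, tier=LS): no match.
- t1 row (uid=4, tier=MT): no match.
- t1 row (uid=1, tier=LS): no match.
- t1 row (uid=6, tier=MT): no match.
- t1 row (uid=1, tier=LS): no match.
- 4 t2 row(s) had no t1 match → kept, t1 columns NULL.
After projecting and ordering:
t1.tier | t1.uid | t2.tier | t2.ip_last
LS | 5 | LS | 50
NULL | NULL | LS | 50
NULL | NULL | MT | 51
NULL | NULL | RF | 30
NULL | NULL | RF | 51

(LS, 5, LS, 50); (NULL, NULL, LS, 50); (NULL, NULL, MT, 51); (NULL, NULL, RF, 30); (NULL, NULL, RF, 51)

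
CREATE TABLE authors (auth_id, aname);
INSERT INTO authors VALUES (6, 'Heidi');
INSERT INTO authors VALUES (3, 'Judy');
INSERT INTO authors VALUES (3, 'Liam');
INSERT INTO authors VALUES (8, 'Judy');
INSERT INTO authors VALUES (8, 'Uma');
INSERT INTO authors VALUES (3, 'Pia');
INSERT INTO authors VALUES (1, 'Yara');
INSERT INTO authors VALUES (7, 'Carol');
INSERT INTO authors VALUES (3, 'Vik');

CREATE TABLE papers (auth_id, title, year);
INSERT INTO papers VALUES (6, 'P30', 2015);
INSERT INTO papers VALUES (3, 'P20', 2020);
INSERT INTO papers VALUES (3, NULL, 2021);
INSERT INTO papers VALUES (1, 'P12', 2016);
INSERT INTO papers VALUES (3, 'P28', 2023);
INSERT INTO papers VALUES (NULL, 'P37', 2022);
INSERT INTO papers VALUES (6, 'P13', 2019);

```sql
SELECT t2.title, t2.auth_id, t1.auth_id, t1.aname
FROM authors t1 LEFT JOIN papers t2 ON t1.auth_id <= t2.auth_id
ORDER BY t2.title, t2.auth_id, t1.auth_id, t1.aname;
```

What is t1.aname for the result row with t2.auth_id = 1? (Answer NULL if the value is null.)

Yara

LEFT JOIN keeps every row from `authors`; unmatched rows get NULL for `papers`'s columns.
Matching on t1.auth_id <= t2.auth_id. A NULL in a compared column never satisfies the condition.
- auth_id=6: 2 matching t2 row(s), so 2 row(s) emitted.
- auth_id=3: 5 matching t2 row(s), so 5 row(s) emitted.
- auth_id=3: 5 matching t2 row(s), so 5 row(s) emitted.
- auth_id=8: no t2 row matches, row kept with t2 columns NULL.
- auth_id=8: no t2 row matches, row kept with t2 columns NULL.
- auth_id=3: 5 matching t2 row(s), so 5 row(s) emitted.
- auth_id=1: 6 matching t2 row(s), so 6 row(s) emitted.
- auth_id=7: no t2 row matches, row kept with t2 columns NULL.
- auth_id=3: 5 matching t2 row(s), so 5 row(s) emitted.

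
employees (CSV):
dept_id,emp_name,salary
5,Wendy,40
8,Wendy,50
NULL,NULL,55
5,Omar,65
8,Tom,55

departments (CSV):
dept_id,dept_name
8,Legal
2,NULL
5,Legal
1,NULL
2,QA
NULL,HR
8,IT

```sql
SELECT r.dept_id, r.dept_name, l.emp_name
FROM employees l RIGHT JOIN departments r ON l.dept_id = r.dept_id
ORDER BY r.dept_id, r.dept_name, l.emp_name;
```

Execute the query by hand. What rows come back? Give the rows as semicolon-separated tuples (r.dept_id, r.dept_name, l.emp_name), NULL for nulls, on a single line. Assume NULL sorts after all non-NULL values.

(1, NULL, NULL); (2, QA, NULL); (2, NULL, NULL); (5, Legal, Omar); (5, Legal, Wendy); (8, IT, Tom); (8, IT, Wendy); (8, Legal, Tom); (8, Legal, Wendy); (NULL, HR, NULL)

RIGHT JOIN keeps every row from `departments`; unmatched rows get NULL for `employees`'s columns.
Matching on l.dept_id = r.dept_id. A NULL in a compared column never satisfies the condition.
- dept_id=5: 1 matching r row(s), so 1 row(s) emitted.
- dept_id=8: 2 matching r row(s), so 2 row(s) emitted.
- dept_id=NULL: no matching r row.
- dept_id=5: 1 matching r row(s), so 1 row(s) emitted.
- dept_id=8: 2 matching r row(s), so 2 row(s) emitted.
- plus 4 unmatched r row(s), each kept with NULL l columns.
After projecting and ordering:
r.dept_id | r.dept_name | l.emp_name
1 | NULL | NULL
2 | QA | NULL
2 | NULL | NULL
5 | Legal | Omar
5 | Legal | Wendy
8 | IT | Tom
8 | IT | Wendy
8 | Legal | Tom
8 | Legal | Wendy
NULL | HR | NULL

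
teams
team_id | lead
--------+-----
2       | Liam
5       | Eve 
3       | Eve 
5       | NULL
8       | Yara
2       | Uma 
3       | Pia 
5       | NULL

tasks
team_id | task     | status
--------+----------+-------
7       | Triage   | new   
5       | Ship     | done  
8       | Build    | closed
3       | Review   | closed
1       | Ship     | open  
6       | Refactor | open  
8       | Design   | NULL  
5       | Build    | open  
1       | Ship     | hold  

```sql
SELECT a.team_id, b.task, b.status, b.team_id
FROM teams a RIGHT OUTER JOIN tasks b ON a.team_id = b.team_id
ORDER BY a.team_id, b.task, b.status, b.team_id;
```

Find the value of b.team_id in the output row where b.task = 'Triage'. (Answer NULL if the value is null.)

7

RIGHT JOIN keeps every row from `tasks`; unmatched rows get NULL for `teams`'s columns.
Matching on a.team_id = b.team_id.
Matched pairs: 10; unmatched b rows kept: 4.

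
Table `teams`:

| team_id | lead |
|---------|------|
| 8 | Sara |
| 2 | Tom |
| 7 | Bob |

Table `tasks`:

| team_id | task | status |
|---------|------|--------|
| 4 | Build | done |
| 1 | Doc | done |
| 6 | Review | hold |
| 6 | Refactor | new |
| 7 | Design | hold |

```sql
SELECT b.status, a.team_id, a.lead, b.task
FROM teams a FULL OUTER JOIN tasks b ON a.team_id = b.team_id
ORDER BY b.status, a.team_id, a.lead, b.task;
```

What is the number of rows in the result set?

7

FULL OUTER JOIN keeps every row from both sides; unmatched rows get NULL for the other side's columns.
Matching on a.team_id = b.team_id.
- team_id=8: no b row matches, row kept with b columns NULL.
- team_id=2: no b row matches, row kept with b columns NULL.
- team_id=7: 1 matching b row(s), so 1 row(s) emitted.
- 4 b row(s) had no a match → kept, a columns NULL.
Total: 1 matched + 6 padded = 7 rows.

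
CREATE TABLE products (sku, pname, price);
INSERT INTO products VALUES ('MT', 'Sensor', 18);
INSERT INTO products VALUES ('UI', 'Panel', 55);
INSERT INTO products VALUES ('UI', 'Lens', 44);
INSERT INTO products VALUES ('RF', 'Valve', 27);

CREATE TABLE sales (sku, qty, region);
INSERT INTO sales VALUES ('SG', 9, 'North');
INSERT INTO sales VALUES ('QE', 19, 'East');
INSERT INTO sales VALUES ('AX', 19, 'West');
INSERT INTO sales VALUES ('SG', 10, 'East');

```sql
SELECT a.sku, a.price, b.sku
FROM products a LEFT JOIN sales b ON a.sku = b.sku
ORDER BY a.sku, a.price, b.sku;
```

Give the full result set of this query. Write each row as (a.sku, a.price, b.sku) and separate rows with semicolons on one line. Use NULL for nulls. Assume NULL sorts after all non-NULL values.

(MT, 18, NULL); (RF, 27, NULL); (UI, 44, NULL); (UI, 55, NULL)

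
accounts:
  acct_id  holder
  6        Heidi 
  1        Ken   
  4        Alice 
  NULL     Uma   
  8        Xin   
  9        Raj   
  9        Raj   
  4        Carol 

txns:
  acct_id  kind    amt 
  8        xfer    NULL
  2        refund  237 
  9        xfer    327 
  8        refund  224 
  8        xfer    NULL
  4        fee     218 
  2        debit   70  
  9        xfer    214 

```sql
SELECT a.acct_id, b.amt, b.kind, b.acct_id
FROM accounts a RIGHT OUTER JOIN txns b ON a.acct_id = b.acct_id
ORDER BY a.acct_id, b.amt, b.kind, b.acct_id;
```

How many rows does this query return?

RIGHT JOIN keeps every row from `txns`; unmatched rows get NULL for `accounts`'s columns.
Matching on a.acct_id = b.acct_id. A NULL in a compared column never satisfies the condition.
- a row (acct_id=6): no match.
- a row (acct_id=1): no match.
- a row (acct_id=4): matches 1 b row(s) → 1 output row(s).
- a row (acct_id=NULL): no match.
- a row (acct_id=8): matches 3 b row(s) → 3 output row(s).
- a row (acct_id=9): matches 2 b row(s) → 2 output row(s).
- a row (acct_id=9): matches 2 b row(s) → 2 output row(s).
- a row (acct_id=4): matches 1 b row(s) → 1 output row(s).
- plus 2 unmatched b row(s), each kept with NULL a columns.
Total: 9 matched + 2 padded = 11 rows.

11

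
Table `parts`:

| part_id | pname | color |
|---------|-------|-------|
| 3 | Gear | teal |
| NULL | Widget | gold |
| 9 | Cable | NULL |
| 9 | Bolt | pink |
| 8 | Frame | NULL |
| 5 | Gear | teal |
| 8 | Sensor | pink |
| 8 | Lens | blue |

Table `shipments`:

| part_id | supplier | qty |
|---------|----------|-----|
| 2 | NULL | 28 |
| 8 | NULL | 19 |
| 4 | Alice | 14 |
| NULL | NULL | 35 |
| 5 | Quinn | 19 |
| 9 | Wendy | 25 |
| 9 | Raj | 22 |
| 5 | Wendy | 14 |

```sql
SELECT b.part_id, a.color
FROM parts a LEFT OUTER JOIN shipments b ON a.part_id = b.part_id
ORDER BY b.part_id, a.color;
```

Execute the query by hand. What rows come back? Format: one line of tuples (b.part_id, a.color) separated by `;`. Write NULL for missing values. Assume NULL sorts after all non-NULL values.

LEFT JOIN keeps every row from `parts`; unmatched rows get NULL for `shipments`'s columns.
Matching on a.part_id = b.part_id. A NULL in a compared column never satisfies the condition.
Matched pairs: 9; unmatched a rows kept: 2.

(5, teal); (5, teal); (8, blue); (8, pink); (8, NULL); (9, pink); (9, pink); (9, NULL); (9, NULL); (NULL, gold); (NULL, teal)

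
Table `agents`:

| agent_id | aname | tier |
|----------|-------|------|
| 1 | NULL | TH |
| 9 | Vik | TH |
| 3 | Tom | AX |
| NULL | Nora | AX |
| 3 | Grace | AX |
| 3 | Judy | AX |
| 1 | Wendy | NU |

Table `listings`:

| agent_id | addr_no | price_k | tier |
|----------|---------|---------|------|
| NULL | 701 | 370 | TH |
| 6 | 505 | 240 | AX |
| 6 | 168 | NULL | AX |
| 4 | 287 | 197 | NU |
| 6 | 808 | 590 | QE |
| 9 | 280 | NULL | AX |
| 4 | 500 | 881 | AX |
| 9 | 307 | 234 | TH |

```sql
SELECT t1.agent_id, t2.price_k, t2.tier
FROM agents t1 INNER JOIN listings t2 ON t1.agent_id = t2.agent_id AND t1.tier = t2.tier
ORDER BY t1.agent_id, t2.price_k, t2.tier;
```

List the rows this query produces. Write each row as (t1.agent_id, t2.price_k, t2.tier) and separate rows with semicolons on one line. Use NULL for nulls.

INNER JOIN keeps only pairs where the ON condition holds.
Matching on t1.agent_id = t2.agent_id AND t1.tier = t2.tier. A NULL in a compared column never satisfies the condition.
- t1 (agent_id=1, tier=TH) has no partner → excluded.
- t1 (agent_id=9, tier=TH) pairs with 1 row(s) of t2.
- t1 (agent_id=3, tier=AX) has no partner → excluded.
- t1 (agent_id=NULL, tier=AX) has no partner → excluded.
- t1 (agent_id=3, tier=AX) has no partner → excluded.
- t1 (agent_id=3, tier=AX) has no partner → excluded.
- t1 (agent_id=1, tier=NU) has no partner → excluded.
After projecting and ordering:
t1.agent_id | t2.price_k | t2.tier
9 | 234 | TH

(9, 234, TH)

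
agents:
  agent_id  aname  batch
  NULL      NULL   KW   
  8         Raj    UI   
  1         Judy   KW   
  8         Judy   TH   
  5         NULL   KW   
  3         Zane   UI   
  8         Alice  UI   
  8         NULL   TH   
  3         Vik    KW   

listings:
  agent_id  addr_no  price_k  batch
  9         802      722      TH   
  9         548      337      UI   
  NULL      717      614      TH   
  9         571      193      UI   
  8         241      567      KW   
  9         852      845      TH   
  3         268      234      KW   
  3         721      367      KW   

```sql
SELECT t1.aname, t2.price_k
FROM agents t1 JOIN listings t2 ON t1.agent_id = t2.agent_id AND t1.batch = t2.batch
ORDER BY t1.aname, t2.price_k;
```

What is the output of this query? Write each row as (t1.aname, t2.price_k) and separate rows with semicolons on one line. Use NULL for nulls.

INNER JOIN keeps only pairs where the ON condition holds.
Matching on t1.agent_id = t2.agent_id AND t1.batch = t2.batch. A NULL in a compared column never satisfies the condition.
Matched pairs: 2.

(Vik, 234); (Vik, 367)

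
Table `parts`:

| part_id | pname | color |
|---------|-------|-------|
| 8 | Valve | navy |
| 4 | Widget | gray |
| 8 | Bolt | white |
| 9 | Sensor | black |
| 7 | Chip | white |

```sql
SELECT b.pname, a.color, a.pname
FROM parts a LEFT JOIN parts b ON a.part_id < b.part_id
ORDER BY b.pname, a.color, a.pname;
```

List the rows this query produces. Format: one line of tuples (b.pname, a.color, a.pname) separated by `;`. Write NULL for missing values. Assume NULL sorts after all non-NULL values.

LEFT JOIN keeps every row from `parts a`; unmatched rows get NULL for `parts b`'s columns.
Matching on a.part_id < b.part_id.
- a (part_id=8) pairs with 1 row(s) of b.
- a (part_id=4) pairs with 4 row(s) of b.
- a (part_id=8) pairs with 1 row(s) of b.
- a (part_id=9) has no partner → padded with NULL.
- a (part_id=7) pairs with 3 row(s) of b.
After projecting and ordering:
b.pname | a.color | a.pname
Bolt | gray | Widget
Bolt | white | Chip
Chip | gray | Widget
Sensor | gray | Widget
Sensor | navy | Valve
Sensor | white | Bolt
Sensor | white | Chip
Valve | gray | Widget
Valve | white | Chip
NULL | black | Sensor

(Bolt, gray, Widget); (Bolt, white, Chip); (Chip, gray, Widget); (Sensor, gray, Widget); (Sensor, navy, Valve); (Sensor, white, Bolt); (Sensor, white, Chip); (Valve, gray, Widget); (Valve, white, Chip); (NULL, black, Sensor)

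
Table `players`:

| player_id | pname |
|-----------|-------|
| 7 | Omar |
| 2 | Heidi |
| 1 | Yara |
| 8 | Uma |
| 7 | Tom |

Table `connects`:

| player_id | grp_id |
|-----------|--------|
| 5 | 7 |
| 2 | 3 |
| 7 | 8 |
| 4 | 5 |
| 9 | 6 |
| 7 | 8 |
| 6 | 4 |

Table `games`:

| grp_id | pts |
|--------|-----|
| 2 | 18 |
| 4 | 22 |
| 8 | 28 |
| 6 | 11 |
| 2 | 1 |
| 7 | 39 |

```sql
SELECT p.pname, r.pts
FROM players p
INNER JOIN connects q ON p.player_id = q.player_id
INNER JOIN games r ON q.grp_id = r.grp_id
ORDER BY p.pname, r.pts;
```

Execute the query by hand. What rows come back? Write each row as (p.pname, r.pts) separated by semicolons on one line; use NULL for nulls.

(Omar, 28); (Omar, 28); (Tom, 28); (Tom, 28)

Evaluate left to right. First `players p INNER JOIN connects q` on player_id: 5 row(s).
Then INNER JOIN `games r` on grp_id: keep only rows whose q.grp_id appears in r.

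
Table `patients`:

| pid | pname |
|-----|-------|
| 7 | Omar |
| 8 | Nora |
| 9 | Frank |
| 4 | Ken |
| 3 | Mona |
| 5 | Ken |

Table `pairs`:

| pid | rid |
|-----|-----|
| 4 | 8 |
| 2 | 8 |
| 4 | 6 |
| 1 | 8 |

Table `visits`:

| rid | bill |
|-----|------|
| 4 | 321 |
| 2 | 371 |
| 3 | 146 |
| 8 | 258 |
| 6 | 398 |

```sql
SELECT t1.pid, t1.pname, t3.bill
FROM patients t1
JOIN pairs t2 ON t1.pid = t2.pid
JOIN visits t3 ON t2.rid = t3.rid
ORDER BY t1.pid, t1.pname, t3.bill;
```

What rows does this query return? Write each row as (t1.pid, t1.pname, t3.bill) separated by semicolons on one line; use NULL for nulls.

Joins associate left-to-right: patients INNER JOIN pairs on pid gives 2 intermediate row(s).
Then INNER JOIN `visits t3` on rid: keep only rows whose t2.rid appears in t3.

(4, Ken, 258); (4, Ken, 398)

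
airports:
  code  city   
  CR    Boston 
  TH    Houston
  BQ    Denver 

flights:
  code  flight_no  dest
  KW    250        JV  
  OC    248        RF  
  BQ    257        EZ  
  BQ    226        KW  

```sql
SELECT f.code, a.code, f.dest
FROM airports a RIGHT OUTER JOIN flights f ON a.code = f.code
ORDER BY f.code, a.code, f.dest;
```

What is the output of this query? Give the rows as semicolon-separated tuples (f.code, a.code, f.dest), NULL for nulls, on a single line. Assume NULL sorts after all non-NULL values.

(BQ, BQ, EZ); (BQ, BQ, KW); (KW, NULL, JV); (OC, NULL, RF)

RIGHT JOIN keeps every row from `flights`; unmatched rows get NULL for `airports`'s columns.
Matching on a.code = f.code.
Matched pairs: 2; unmatched f rows kept: 2.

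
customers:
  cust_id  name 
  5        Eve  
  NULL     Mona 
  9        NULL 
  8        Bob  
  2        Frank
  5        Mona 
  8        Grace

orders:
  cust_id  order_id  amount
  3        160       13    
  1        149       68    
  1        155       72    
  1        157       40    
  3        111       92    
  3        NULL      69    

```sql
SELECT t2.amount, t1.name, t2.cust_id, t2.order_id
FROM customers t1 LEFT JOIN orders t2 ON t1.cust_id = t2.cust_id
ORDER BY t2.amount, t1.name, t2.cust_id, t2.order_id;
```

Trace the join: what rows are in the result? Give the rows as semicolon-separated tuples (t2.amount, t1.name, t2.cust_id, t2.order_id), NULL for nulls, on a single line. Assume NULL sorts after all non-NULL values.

(NULL, Bob, NULL, NULL); (NULL, Eve, NULL, NULL); (NULL, Frank, NULL, NULL); (NULL, Grace, NULL, NULL); (NULL, Mona, NULL, NULL); (NULL, Mona, NULL, NULL); (NULL, NULL, NULL, NULL)

LEFT JOIN keeps every row from `customers`; unmatched rows get NULL for `orders`'s columns.
Matching on t1.cust_id = t2.cust_id. A NULL in a compared column never satisfies the condition.
Matched pairs: 0; unmatched t1 rows kept: 7.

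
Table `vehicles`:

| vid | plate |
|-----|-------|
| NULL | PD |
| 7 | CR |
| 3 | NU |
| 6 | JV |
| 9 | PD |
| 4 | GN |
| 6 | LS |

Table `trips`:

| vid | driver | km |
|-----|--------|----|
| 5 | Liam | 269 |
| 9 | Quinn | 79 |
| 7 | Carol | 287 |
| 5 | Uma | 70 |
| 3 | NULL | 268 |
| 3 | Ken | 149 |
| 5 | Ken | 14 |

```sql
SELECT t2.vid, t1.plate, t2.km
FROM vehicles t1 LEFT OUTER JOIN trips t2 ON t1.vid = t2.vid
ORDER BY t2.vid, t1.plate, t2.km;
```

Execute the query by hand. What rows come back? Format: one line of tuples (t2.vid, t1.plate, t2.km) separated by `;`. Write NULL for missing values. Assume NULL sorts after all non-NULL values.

(3, NU, 149); (3, NU, 268); (7, CR, 287); (9, PD, 79); (NULL, GN, NULL); (NULL, JV, NULL); (NULL, LS, NULL); (NULL, PD, NULL)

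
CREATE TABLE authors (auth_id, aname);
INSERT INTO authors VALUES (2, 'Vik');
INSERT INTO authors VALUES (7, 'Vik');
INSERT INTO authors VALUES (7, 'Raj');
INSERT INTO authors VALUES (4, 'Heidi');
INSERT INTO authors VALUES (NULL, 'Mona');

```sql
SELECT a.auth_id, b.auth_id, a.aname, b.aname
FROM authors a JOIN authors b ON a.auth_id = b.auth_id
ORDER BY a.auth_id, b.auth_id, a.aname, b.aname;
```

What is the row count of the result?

6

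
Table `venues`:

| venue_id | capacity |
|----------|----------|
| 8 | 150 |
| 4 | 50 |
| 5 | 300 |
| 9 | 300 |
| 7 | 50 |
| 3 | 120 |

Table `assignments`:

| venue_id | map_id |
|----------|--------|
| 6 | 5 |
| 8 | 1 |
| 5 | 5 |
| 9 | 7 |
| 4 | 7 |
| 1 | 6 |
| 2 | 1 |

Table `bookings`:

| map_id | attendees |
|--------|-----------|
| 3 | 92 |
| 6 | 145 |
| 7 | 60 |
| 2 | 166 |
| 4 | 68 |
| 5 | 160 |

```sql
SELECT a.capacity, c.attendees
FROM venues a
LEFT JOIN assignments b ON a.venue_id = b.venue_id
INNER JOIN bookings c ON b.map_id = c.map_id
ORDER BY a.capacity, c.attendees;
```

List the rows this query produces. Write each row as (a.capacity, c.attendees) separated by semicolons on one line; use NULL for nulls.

Evaluate left to right. First `venues a LEFT JOIN assignments b` on venue_id: 6 row(s).
Then INNER JOIN `bookings c` on map_id: keep only rows whose b.map_id appears in c.

(50, 60); (300, 60); (300, 160)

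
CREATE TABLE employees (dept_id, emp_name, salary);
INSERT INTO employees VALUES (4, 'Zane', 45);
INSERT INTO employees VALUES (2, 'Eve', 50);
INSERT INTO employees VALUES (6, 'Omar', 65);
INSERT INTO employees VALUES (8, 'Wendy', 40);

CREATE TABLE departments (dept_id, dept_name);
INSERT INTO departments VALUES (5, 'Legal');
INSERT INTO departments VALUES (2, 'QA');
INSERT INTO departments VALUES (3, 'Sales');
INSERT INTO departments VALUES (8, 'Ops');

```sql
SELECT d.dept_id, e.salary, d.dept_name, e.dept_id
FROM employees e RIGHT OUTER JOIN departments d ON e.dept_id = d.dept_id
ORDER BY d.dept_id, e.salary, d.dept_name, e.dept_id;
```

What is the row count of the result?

4

RIGHT JOIN keeps every row from `departments`; unmatched rows get NULL for `employees`'s columns.
Matching on e.dept_id = d.dept_id.
- e (dept_id=4) has no partner in d.
- e (dept_id=2) pairs with 1 row(s) of d.
- e (dept_id=6) has no partner in d.
- e (dept_id=8) pairs with 1 row(s) of d.
- plus 2 unmatched d row(s), each kept with NULL e columns.
Total: 2 matched + 2 padded = 4 rows.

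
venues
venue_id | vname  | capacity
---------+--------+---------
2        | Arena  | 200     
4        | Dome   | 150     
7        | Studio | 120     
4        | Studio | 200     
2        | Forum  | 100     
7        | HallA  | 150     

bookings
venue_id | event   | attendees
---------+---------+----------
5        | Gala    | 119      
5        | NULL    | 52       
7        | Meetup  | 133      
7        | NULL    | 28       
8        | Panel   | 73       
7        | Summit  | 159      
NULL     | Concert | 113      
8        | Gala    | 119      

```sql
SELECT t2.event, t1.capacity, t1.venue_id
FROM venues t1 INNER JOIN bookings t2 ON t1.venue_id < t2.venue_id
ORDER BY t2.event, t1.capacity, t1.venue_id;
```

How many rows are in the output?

32

INNER JOIN keeps only pairs where the ON condition holds.
Matching on t1.venue_id < t2.venue_id. A NULL in a compared column never satisfies the condition.
Matched pairs: 32.
Total: 32 rows.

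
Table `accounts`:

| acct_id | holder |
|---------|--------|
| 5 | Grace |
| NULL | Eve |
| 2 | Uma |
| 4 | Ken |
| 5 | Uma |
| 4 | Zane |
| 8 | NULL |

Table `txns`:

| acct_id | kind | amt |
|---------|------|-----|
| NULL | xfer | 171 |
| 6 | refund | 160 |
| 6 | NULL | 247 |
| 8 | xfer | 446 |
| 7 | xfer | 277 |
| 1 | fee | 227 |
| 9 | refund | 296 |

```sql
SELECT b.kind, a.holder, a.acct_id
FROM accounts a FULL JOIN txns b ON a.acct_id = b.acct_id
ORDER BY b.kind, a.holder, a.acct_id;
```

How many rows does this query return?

13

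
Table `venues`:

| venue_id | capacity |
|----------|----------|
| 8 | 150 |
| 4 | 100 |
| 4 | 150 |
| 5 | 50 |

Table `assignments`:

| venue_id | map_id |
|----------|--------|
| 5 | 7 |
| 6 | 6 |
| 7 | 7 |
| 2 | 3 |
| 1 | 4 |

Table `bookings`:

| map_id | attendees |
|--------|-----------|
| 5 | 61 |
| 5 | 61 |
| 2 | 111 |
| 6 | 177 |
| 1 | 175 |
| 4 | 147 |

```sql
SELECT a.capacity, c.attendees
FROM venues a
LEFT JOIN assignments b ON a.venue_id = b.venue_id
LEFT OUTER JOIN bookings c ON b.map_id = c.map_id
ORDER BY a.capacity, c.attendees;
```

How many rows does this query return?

4

Evaluate left to right. First `venues a LEFT JOIN assignments b` on venue_id: 4 row(s).
Then LEFT JOIN `bookings c` on map_id: each of those 4 rows is kept; rows whose b.map_id has no match in c get NULL for c's columns.
Result: 4 row(s).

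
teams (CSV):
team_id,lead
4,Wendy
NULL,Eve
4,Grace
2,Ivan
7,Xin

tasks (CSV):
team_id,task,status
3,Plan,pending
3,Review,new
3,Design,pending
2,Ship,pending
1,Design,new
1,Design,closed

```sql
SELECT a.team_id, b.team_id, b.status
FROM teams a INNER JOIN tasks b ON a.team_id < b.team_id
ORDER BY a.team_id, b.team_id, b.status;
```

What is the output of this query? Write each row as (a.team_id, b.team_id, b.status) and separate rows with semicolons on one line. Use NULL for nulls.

(2, 3, new); (2, 3, pending); (2, 3, pending)

INNER JOIN keeps only pairs where the ON condition holds.
Matching on a.team_id < b.team_id. A NULL in a compared column never satisfies the condition.
Matched pairs: 3.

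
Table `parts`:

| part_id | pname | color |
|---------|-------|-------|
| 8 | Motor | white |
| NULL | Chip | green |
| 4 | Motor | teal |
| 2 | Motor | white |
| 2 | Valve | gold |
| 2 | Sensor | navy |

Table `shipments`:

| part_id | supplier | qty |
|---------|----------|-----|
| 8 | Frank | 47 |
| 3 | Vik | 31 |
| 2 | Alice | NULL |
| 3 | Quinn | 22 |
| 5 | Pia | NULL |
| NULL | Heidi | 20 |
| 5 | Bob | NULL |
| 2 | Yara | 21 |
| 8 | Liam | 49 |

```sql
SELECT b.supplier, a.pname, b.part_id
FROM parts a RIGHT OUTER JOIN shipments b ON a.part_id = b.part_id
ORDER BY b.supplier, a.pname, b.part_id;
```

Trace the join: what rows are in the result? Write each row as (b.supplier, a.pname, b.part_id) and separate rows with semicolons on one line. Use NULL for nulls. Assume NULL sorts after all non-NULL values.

RIGHT JOIN keeps every row from `shipments`; unmatched rows get NULL for `parts`'s columns.
Matching on a.part_id = b.part_id. A NULL in a compared column never satisfies the condition.
- part_id=8: 2 matching b row(s), so 2 row(s) emitted.
- part_id=NULL: no matching b row.
- part_id=4: no matching b row.
- part_id=2: 2 matching b row(s), so 2 row(s) emitted.
- part_id=2: 2 matching b row(s), so 2 row(s) emitted.
- part_id=2: 2 matching b row(s), so 2 row(s) emitted.
- 5 b row(s) had no a match → kept, a columns NULL.

(Alice, Motor, 2); (Alice, Sensor, 2); (Alice, Valve, 2); (Bob, NULL, 5); (Frank, Motor, 8); (Heidi, NULL, NULL); (Liam, Motor, 8); (Pia, NULL, 5); (Quinn, NULL, 3); (Vik, NULL, 3); (Yara, Motor, 2); (Yara, Sensor, 2); (Yara, Valve, 2)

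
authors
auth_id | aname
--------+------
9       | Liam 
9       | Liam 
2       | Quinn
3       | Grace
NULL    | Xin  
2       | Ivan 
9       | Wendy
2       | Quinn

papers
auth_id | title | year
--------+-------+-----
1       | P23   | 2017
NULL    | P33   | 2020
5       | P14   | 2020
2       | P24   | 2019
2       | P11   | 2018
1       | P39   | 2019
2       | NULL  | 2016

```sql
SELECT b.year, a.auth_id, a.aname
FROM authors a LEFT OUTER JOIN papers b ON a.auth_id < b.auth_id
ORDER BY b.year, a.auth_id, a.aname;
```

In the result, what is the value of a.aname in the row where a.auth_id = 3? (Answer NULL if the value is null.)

LEFT JOIN keeps every row from `authors`; unmatched rows get NULL for `papers`'s columns.
Matching on a.auth_id < b.auth_id. A NULL in a compared column never satisfies the condition.
Matched pairs: 4; unmatched a rows kept: 4.

Grace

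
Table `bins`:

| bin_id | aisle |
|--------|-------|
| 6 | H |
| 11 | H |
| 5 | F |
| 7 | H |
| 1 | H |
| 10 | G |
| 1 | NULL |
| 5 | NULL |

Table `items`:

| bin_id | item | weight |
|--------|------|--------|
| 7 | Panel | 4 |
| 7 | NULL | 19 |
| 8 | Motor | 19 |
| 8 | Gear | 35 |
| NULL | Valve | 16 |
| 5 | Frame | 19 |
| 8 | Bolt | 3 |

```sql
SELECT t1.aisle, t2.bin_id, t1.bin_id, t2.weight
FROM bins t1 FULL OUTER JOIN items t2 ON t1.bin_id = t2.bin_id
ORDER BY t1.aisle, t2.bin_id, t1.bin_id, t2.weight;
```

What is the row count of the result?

13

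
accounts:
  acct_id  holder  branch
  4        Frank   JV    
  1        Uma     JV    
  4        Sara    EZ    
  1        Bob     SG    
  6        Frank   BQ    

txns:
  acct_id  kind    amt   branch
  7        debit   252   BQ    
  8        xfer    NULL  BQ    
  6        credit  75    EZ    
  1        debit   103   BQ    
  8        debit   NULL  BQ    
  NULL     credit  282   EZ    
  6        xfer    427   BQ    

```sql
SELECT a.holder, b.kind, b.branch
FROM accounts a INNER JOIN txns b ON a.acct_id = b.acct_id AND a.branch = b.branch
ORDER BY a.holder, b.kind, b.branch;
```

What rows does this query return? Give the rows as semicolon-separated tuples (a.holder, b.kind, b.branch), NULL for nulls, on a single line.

INNER JOIN keeps only pairs where the ON condition holds.
Matching on a.acct_id = b.acct_id AND a.branch = b.branch. A NULL in a compared column never satisfies the condition.
- acct_id=4, branch=JV: no matching b row, dropped.
- acct_id=1, branch=JV: no matching b row, dropped.
- acct_id=4, branch=EZ: no matching b row, dropped.
- acct_id=1, branch=SG: no matching b row, dropped.
- acct_id=6, branch=BQ: 1 matching b row(s), so 1 row(s) emitted.
After projecting and ordering:
a.holder | b.kind | b.branch
Frank | xfer | BQ

(Frank, xfer, BQ)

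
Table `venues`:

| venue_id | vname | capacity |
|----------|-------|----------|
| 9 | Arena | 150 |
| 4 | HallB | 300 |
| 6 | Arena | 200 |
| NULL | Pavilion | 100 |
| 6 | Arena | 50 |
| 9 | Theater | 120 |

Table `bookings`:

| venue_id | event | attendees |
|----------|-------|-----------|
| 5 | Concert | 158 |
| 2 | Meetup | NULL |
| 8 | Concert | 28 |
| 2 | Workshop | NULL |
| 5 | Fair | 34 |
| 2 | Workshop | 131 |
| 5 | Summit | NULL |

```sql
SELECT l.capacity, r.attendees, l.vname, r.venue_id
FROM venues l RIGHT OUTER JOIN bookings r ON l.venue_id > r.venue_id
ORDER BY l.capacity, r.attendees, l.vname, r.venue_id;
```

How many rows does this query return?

29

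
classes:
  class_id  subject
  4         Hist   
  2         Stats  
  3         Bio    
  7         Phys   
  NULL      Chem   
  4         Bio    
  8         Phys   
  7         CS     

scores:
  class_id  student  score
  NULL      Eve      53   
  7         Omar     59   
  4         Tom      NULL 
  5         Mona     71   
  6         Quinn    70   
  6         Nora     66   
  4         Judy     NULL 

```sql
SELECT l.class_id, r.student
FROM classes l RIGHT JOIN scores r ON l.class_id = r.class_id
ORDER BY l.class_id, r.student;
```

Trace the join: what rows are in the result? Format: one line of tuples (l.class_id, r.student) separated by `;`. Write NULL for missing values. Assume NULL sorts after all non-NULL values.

RIGHT JOIN keeps every row from `scores`; unmatched rows get NULL for `classes`'s columns.
Matching on l.class_id = r.class_id. A NULL in a compared column never satisfies the condition.
Matched pairs: 6; unmatched r rows kept: 4.

(4, Judy); (4, Judy); (4, Tom); (4, Tom); (7, Omar); (7, Omar); (NULL, Eve); (NULL, Mona); (NULL, Nora); (NULL, Quinn)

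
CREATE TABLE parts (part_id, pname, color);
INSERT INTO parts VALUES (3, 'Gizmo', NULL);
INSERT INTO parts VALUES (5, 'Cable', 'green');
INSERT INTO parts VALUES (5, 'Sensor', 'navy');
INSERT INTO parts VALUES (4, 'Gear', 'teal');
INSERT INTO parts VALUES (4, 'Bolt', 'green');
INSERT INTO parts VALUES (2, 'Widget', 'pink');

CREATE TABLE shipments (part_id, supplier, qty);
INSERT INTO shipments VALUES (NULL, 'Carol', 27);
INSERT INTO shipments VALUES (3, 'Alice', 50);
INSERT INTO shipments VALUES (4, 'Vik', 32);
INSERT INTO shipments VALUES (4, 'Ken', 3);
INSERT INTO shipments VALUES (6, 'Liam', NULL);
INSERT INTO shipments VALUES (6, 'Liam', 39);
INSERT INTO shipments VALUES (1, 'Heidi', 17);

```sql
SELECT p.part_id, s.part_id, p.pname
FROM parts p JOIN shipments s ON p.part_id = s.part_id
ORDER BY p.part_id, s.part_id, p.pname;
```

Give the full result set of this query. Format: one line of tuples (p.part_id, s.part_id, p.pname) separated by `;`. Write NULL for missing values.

(3, 3, Gizmo); (4, 4, Bolt); (4, 4, Bolt); (4, 4, Gear); (4, 4, Gear)

INNER JOIN keeps only pairs where the ON condition holds.
Matching on p.part_id = s.part_id. A NULL in a compared column never satisfies the condition.
- part_id=3: 1 matching s row(s), so 1 row(s) emitted.
- part_id=5: no matching s row, dropped.
- part_id=5: no matching s row, dropped.
- part_id=4: 2 matching s row(s), so 2 row(s) emitted.
- part_id=4: 2 matching s row(s), so 2 row(s) emitted.
- part_id=2: no matching s row, dropped.
After projecting and ordering:
p.part_id | s.part_id | p.pname
3 | 3 | Gizmo
4 | 4 | Bolt
4 | 4 | Bolt
4 | 4 | Gear
4 | 4 | Gear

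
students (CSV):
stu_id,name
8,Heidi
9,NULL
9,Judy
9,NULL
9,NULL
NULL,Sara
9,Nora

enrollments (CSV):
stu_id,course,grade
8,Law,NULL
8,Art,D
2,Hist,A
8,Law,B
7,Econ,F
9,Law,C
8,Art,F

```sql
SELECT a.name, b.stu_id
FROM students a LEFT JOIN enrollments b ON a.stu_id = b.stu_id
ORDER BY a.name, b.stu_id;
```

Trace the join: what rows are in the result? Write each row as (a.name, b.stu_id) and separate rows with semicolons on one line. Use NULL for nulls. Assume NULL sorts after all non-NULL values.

(Heidi, 8); (Heidi, 8); (Heidi, 8); (Heidi, 8); (Judy, 9); (Nora, 9); (Sara, NULL); (NULL, 9); (NULL, 9); (NULL, 9)

LEFT JOIN keeps every row from `students`; unmatched rows get NULL for `enrollments`'s columns.
Matching on a.stu_id = b.stu_id. A NULL in a compared column never satisfies the condition.
Matched pairs: 9; unmatched a rows kept: 1.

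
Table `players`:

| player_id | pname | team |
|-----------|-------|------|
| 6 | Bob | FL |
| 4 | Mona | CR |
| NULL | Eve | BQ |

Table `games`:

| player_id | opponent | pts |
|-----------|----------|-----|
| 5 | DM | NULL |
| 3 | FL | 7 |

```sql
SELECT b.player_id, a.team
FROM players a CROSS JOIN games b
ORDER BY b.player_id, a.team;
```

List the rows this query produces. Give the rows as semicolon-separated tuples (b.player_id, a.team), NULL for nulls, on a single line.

(3, BQ); (3, CR); (3, FL); (5, BQ); (5, CR); (5, FL)

CROSS JOIN pairs every row of `players` with every row of `games`: 3 × 2 = 6 rows.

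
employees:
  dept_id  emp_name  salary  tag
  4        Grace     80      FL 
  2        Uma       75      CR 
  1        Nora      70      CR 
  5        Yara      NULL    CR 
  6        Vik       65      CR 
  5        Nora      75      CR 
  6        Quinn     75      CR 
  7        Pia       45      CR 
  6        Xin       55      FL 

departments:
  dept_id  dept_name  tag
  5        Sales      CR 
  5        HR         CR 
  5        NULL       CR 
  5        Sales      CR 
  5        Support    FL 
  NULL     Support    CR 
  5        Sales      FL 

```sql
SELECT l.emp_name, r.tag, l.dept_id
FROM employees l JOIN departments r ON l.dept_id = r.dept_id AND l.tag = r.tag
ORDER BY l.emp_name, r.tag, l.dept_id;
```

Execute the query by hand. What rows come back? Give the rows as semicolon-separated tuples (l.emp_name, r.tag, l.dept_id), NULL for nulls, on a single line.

(Nora, CR, 5); (Nora, CR, 5); (Nora, CR, 5); (Nora, CR, 5); (Yara, CR, 5); (Yara, CR, 5); (Yara, CR, 5); (Yara, CR, 5)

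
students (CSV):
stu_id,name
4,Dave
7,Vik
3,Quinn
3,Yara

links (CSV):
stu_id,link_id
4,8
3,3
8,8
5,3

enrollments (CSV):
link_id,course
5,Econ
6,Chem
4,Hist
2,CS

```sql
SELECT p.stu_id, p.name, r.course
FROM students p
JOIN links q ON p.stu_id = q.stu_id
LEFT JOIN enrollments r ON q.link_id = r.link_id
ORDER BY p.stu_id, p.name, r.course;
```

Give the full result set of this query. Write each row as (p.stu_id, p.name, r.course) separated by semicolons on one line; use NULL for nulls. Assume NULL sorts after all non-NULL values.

(3, Quinn, NULL); (3, Yara, NULL); (4, Dave, NULL)

Evaluate left to right. First `students p INNER JOIN links q` on stu_id: 3 row(s).
Then LEFT JOIN `enrollments r` on link_id: each of those 3 rows is kept; rows whose q.link_id has no match in r get NULL for r's columns.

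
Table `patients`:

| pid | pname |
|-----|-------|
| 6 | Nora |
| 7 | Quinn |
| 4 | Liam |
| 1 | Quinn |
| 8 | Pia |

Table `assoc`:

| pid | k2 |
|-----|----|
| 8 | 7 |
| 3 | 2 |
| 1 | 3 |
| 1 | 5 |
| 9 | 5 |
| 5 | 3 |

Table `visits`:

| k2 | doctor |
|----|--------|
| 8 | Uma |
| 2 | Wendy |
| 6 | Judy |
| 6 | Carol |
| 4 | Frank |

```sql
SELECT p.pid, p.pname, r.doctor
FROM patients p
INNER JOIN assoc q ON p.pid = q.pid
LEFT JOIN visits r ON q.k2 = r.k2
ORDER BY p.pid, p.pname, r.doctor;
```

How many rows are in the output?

3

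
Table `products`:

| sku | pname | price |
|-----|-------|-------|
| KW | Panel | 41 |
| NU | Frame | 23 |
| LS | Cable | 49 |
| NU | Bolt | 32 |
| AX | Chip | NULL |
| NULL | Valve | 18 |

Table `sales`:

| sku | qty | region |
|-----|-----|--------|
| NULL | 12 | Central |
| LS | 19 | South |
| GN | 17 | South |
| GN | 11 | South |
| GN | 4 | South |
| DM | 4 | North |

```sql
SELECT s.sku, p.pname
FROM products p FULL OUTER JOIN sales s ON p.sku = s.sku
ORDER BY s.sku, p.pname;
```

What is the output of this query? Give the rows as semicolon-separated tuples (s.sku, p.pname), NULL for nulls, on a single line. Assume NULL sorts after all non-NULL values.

FULL OUTER JOIN keeps every row from both sides; unmatched rows get NULL for the other side's columns.
Matching on p.sku = s.sku. A NULL in a compared column never satisfies the condition.
Matched pairs: 1; unmatched p rows kept: 5; unmatched s rows kept: 5.

(DM, NULL); (GN, NULL); (GN, NULL); (GN, NULL); (LS, Cable); (NULL, Bolt); (NULL, Chip); (NULL, Frame); (NULL, Panel); (NULL, Valve); (NULL, NULL)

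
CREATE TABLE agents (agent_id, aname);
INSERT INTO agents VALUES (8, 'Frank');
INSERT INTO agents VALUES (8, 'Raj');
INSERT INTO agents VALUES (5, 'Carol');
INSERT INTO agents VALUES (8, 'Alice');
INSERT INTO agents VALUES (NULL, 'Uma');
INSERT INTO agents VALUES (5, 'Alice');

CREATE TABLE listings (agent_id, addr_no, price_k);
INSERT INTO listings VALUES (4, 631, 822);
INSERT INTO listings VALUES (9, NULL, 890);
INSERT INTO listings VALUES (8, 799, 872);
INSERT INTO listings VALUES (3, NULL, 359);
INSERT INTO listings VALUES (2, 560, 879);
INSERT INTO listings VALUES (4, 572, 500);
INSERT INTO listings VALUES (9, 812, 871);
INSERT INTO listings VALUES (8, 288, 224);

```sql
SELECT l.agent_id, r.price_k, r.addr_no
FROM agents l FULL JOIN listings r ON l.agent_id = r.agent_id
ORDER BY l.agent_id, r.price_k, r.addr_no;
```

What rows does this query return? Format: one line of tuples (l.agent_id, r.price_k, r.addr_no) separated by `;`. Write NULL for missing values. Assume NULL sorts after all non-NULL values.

(5, NULL, NULL); (5, NULL, NULL); (8, 224, 288); (8, 224, 288); (8, 224, 288); (8, 872, 799); (8, 872, 799); (8, 872, 799); (NULL, 359, NULL); (NULL, 500, 572); (NULL, 822, 631); (NULL, 871, 812); (NULL, 879, 560); (NULL, 890, NULL); (NULL, NULL, NULL)

FULL OUTER JOIN keeps every row from both sides; unmatched rows get NULL for the other side's columns.
Matching on l.agent_id = r.agent_id. A NULL in a compared column never satisfies the condition.
Matched pairs: 6; unmatched l rows kept: 3; unmatched r rows kept: 6.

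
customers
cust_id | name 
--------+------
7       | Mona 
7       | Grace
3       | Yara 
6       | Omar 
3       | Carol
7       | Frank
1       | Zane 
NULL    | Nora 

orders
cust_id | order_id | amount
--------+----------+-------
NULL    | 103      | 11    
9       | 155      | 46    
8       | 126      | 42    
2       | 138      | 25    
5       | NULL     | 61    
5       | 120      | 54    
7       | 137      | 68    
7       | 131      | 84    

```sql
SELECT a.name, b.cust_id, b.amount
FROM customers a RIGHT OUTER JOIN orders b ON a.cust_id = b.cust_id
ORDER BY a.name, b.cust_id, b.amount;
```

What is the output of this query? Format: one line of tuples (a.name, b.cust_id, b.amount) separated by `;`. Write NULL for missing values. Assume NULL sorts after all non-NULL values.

RIGHT JOIN keeps every row from `orders`; unmatched rows get NULL for `customers`'s columns.
Matching on a.cust_id = b.cust_id. A NULL in a compared column never satisfies the condition.
- a[0] cust_id=7 → 2 match(es) in b → 2 row(s).
- a[1] cust_id=7 → 2 match(es) in b → 2 row(s).
- a[2] cust_id=3 → no match.
- a[3] cust_id=6 → no match.
- a[4] cust_id=3 → no match.
- a[5] cust_id=7 → 2 match(es) in b → 2 row(s).
- a[6] cust_id=1 → no match.
- a[7] cust_id=NULL → no match.
- plus 6 unmatched b row(s), each kept with NULL a columns.

(Frank, 7, 68); (Frank, 7, 84); (Grace, 7, 68); (Grace, 7, 84); (Mona, 7, 68); (Mona, 7, 84); (NULL, 2, 25); (NULL, 5, 54); (NULL, 5, 61); (NULL, 8, 42); (NULL, 9, 46); (NULL, NULL, 11)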